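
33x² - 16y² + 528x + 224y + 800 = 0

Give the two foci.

(-15, 7) and (-1, 7)

Rearranging, 33(x² + 16x) -16(y² - 14y) = -800.
33(x + 8)² -16(y - 7)² = -800 + 2112 - 784 = 528
Divide by 528: (x + 8)²/16 - (y - 7)²/33 = 1
Hyperbola, center (-8, 7), transverse axis horizontal; a² = 16, b² = 33.
c² = a² + b² = 16 + 33 = 49, so c = 7.
Foci lie on the horizontal axis through the center: (h ± c, k).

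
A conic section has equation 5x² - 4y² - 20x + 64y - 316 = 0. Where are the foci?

5(x² - 4x) -4(y² - 16y) = 316
5(x - 2)² -4(y - 8)² = 316 + 20 - 256 = 80
Divide through by 80 to get (x - 2)²/16 - (y - 8)²/20 = 1.
Hyperbola, center (2, 8), transverse axis horizontal; a² = 16, b² = 20.
c² = a² + b² = 16 + 20 = 36, so c = 6.
Foci lie on the horizontal axis through the center: (h ± c, k).

(-4, 8) and (8, 8)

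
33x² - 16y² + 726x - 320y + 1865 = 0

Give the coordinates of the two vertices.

(-15, -10) and (-7, -10)

Rearranging, 33(x² + 22x) -16(y² + 20y) = -1865.
Complete the square in x and y: 33(x + 11)² -16(y + 10)² = -1865 + 3993 - 1600 = 528
Divide through by 528 to get (x + 11)²/16 - (y + 10)²/33 = 1.
Hyperbola, center (-11, -10), transverse axis horizontal; a² = 16, b² = 33.
a = 4. Vertices at (h ± a, k).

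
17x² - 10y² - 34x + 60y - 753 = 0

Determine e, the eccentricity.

e = 3√30/10

Collect terms: 17(x² - 2x) -10(y² - 6y) = 753
17(x - 1)² -10(y - 3)² = 753 + 17 - 90 = 680
Divide by 680: (x - 1)²/40 - (y - 3)²/68 = 1
Hyperbola, center (1, 3), transverse axis horizontal; a² = 40, b² = 68.
c² = a² + b² = 108, so c = 6√3.
e = c/a = 6√3/2√10 = 3√30/10.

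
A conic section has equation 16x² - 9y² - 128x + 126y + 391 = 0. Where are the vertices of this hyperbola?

Rearranging, 16(x² - 8x) -9(y² - 14y) = -391.
Complete the square: 16(x - 4)² -9(y - 7)² = -391 + 256 - 441 = -576
Divide through by -576 to get (y - 7)²/64 - (x - 4)²/36 = 1.
Hyperbola, center (4, 7), transverse axis vertical; a² = 64, b² = 36.
a = 8. Vertices at (h, k ± a).

(4, -1) and (4, 15)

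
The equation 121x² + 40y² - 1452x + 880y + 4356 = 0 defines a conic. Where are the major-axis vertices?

(6, -22) and (6, 0)

Rearranging, 121(x² - 12x) + 40(y² + 22y) = -4356.
Complete the square in x and y: 121(x - 6)² + 40(y + 11)² = -4356 + 4356 + 4840 = 4840
Divide through by 4840 to get (x - 6)²/40 + (y + 11)²/121 = 1.
Ellipse, center (6, -11), major axis vertical; a² = 121, b² = 40.
a = 11. Vertices at (h, k ± a).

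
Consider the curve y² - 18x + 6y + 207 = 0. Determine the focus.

Only y is squared. Complete the square in y: (y + 3)² = 18(x - 11).
Vertex (11, -3); 4p = 18 so p = 9/2. Opens right.
Focus is p units from the vertex along the axis: (h + p, k).

(31/2, -3)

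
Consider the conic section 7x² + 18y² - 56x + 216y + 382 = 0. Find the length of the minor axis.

Rearranging, 7(x² - 8x) + 18(y² + 12y) = -382.
Complete the square: 7(x - 4)² + 18(y + 6)² = -382 + 112 + 648 = 378
Divide through by 378 to get (x - 4)²/54 + (y + 6)²/21 = 1.
Ellipse, center (4, -6), major axis horizontal; a² = 54, b² = 21.
b² = 21 so b = √21; the minor axis has length 2b = 2√21.

2√21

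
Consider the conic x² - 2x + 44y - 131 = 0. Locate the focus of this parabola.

(1, -8)

Only x is squared. Complete the square in x: (x - 1)² = -44(y - 3).
Vertex (1, 3); 4p = -44 so p = -11. Opens down.
Focus is p units from the vertex along the axis: (h, k + p).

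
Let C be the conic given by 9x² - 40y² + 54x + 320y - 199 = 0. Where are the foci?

9(x² + 6x) -40(y² - 8y) = 199
Complete the square: 9(x + 3)² -40(y - 4)² = 199 + 81 - 640 = -360
Dividing both sides by -360: (y - 4)²/9 - (x + 3)²/40 = 1
Hyperbola, center (-3, 4), transverse axis vertical; a² = 9, b² = 40.
c² = a² + b² = 9 + 40 = 49, so c = 7.
Foci lie on the vertical axis through the center: (h, k ± c).

(-3, -3) and (-3, 11)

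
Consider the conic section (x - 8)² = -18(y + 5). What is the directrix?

y = -1/2

Vertex (8, -5); 4p = -18 so p = -9/2. Opens down.
Directrix is the horizontal line y = k − p = -5 − (-9/2) = -1/2.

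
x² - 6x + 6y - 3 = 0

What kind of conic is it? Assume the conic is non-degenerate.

parabola

No xy term. Coefficients of x² and y² are A = 1, C = 0.
Exactly one squared variable ⇒ parabola.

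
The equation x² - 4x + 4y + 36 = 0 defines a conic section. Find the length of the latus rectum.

Only x is squared. Complete the square in x: (x - 2)² = -4(y + 8).
Vertex (2, -8); 4p = -4 so p = -1. Opens down.
Latus rectum length = |4p| = 4.

4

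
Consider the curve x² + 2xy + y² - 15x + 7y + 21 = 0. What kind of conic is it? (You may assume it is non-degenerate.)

parabola

A = 1, B = 2, C = 1.
Discriminant B² − 4AC = 2² − 4·1·1 = 0.
B² − 4AC = 0 ⇒ parabola.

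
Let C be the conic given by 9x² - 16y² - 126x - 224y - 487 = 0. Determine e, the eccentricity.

e = 5/4

Group: 9(x² - 14x) -16(y² + 14y) = 487
Completing the square gives 9(x - 7)² -16(y + 7)² = 487 + 441 - 784 = 144.
Divide by 144: (x - 7)²/16 - (y + 7)²/9 = 1
Hyperbola, center (7, -7), transverse axis horizontal; a² = 16, b² = 9.
c² = a² + b² = 25, so c = 5.
e = c/a = 5/4.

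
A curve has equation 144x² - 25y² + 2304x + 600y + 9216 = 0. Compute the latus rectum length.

25/6

Group: 144(x² + 16x) -25(y² - 24y) = -9216
Complete the square: 144(x + 8)² -25(y - 12)² = -9216 + 9216 - 3600 = -3600
Divide by -3600: (y - 12)²/144 - (x + 8)²/25 = 1
Hyperbola, center (-8, 12), transverse axis vertical; a² = 144, b² = 25.
Latus rectum length = 2b²/a = 2·25/12 = 25/6.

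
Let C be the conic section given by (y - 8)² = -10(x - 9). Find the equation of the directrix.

x = 23/2

Vertex (9, 8); 4p = -10 so p = -5/2. Opens left.
Directrix is the vertical line x = h − p = 9 − (-5/2) = 23/2.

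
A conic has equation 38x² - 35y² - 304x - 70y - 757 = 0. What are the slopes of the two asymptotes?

Rearranging, 38(x² - 8x) -35(y² + 2y) = 757.
38(x - 4)² -35(y + 1)² = 757 + 608 - 35 = 1330
Divide by 1330: (x - 4)²/35 - (y + 1)²/38 = 1
Hyperbola, center (4, -1), transverse axis horizontal; a² = 35, b² = 38.
For a horizontal hyperbola the asymptotes have slope ±b/a.
Here that is ±√38/√35 = ±√1330/35.

√1330/35 and -√1330/35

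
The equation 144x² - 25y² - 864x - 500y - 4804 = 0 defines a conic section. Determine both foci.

(-10, -10) and (16, -10)

144(x² - 6x) -25(y² + 20y) = 4804
Completing the square gives 144(x - 3)² -25(y + 10)² = 4804 + 1296 - 2500 = 3600.
Divide by 3600: (x - 3)²/25 - (y + 10)²/144 = 1
Hyperbola, center (3, -10), transverse axis horizontal; a² = 25, b² = 144.
c² = a² + b² = 25 + 144 = 169, so c = 13.
Foci lie on the horizontal axis through the center: (h ± c, k).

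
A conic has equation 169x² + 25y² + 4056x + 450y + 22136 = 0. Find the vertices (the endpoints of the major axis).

(-12, -22) and (-12, 4)

Collect terms: 169(x² + 24x) + 25(y² + 18y) = -22136
Completing the square gives 169(x + 12)² + 25(y + 9)² = -22136 + 24336 + 2025 = 4225.
Divide by 4225: (x + 12)²/25 + (y + 9)²/169 = 1
Ellipse, center (-12, -9), major axis vertical; a² = 169, b² = 25.
a = 13. Vertices at (h, k ± a).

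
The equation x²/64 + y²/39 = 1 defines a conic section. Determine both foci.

Center (0, 0). The larger denominator 64 sits under the x-term, so the major axis is horizontal; a² = 64, b² = 39.
c² = a² - b² = 64 - 39 = 25, so c = 5.
Foci lie on the horizontal axis through the center: (h ± c, k).

(-5, 0) and (5, 0)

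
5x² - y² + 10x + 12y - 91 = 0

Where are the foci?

(-1 - 6√2, 6) and (-1 + 6√2, 6)

Rearranging, 5(x² + 2x) -(y² - 12y) = 91.
5(x + 1)² -(y - 6)² = 91 + 5 - 36 = 60
Divide by 60: (x + 1)²/12 - (y - 6)²/60 = 1
Hyperbola, center (-1, 6), transverse axis horizontal; a² = 12, b² = 60.
c² = a² + b² = 12 + 60 = 72, so c = 6√2.
Foci lie on the horizontal axis through the center: (h ± c, k).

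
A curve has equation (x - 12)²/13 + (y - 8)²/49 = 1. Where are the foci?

Center (12, 8). The larger denominator 49 sits under the y-term, so the major axis is vertical; a² = 49, b² = 13.
c² = a² - b² = 49 - 13 = 36, so c = 6.
Foci lie on the vertical axis through the center: (h, k ± c).

(12, 2) and (12, 14)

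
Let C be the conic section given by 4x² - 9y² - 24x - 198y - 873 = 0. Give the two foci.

Group the x- and y-terms: 4(x² - 6x) -9(y² + 22y) = 873
Completing the square gives 4(x - 3)² -9(y + 11)² = 873 + 36 - 1089 = -180.
Dividing both sides by -180: (y + 11)²/20 - (x - 3)²/45 = 1
Hyperbola, center (3, -11), transverse axis vertical; a² = 20, b² = 45.
c² = a² + b² = 20 + 45 = 65, so c = √65.
Foci lie on the vertical axis through the center: (h, k ± c).

(3, -11 - √65) and (3, -11 + √65)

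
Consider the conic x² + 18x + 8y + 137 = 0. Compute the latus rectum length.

Only x is squared. Complete the square in x: (x + 9)² = -8(y + 7).
Vertex (-9, -7); 4p = -8 so p = -2. Opens down.
Latus rectum length = |4p| = 8.

8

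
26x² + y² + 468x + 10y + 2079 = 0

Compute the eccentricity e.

Group the x- and y-terms: 26(x² + 18x) + (y² + 10y) = -2079
Complete the square in x and y: 26(x + 9)² + (y + 5)² = -2079 + 2106 + 25 = 52
Divide through by 52 to get (x + 9)²/2 + (y + 5)²/52 = 1.
Ellipse, center (-9, -5), major axis vertical; a² = 52, b² = 2.
c² = a² - b² = 50, so c = 5√2.
e = c/a = 5√2/2√13 = 5√26/26.

e = 5√26/26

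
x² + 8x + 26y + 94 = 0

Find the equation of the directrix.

y = 7/2

Only x is squared. Complete the square in x: (x + 4)² = -26(y + 3).
Vertex (-4, -3); 4p = -26 so p = -13/2. Opens down.
Directrix is the horizontal line y = k − p = -3 − (-13/2) = 7/2.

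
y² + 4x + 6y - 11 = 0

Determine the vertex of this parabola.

(5, -3)

Only y is squared. Complete the square in y: (y + 3)² = -4(x - 5).
Vertex (5, -3); 4p = -4 so p = -1. Opens left.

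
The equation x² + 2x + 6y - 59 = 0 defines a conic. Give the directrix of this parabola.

Only x is squared. Complete the square in x: (x + 1)² = -6(y - 10).
Vertex (-1, 10); 4p = -6 so p = -3/2. Opens down.
Directrix is the horizontal line y = k − p = 10 − (-3/2) = 23/2.

y = 23/2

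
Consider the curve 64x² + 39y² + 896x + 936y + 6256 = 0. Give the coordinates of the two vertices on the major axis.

(-7, -20) and (-7, -4)

Group: 64(x² + 14x) + 39(y² + 24y) = -6256
Complete the square: 64(x + 7)² + 39(y + 12)² = -6256 + 3136 + 5616 = 2496
Divide through by 2496 to get (x + 7)²/39 + (y + 12)²/64 = 1.
Ellipse, center (-7, -12), major axis vertical; a² = 64, b² = 39.
a = 8. Vertices at (h, k ± a).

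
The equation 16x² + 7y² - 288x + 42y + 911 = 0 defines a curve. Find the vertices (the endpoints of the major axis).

(9, -11) and (9, 5)

16(x² - 18x) + 7(y² + 6y) = -911
Completing the square gives 16(x - 9)² + 7(y + 3)² = -911 + 1296 + 63 = 448.
Dividing both sides by 448: (x - 9)²/28 + (y + 3)²/64 = 1
Ellipse, center (9, -3), major axis vertical; a² = 64, b² = 28.
a = 8. Vertices at (h, k ± a).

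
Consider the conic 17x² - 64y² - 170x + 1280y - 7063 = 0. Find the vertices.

(-3, 10) and (13, 10)

Rearranging, 17(x² - 10x) -64(y² - 20y) = 7063.
Completing the square gives 17(x - 5)² -64(y - 10)² = 7063 + 425 - 6400 = 1088.
Divide by 1088: (x - 5)²/64 - (y - 10)²/17 = 1
Hyperbola, center (5, 10), transverse axis horizontal; a² = 64, b² = 17.
a = 8. Vertices at (h ± a, k).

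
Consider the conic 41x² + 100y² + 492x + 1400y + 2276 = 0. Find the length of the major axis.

20

Collect terms: 41(x² + 12x) + 100(y² + 14y) = -2276
Complete the square in x and y: 41(x + 6)² + 100(y + 7)² = -2276 + 1476 + 4900 = 4100
Divide through by 4100 to get (x + 6)²/100 + (y + 7)²/41 = 1.
Ellipse, center (-6, -7), major axis horizontal; a² = 100, b² = 41.
a² = 100 so a = 10; the major axis has length 2a = 20.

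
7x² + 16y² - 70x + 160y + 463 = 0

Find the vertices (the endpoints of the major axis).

7(x² - 10x) + 16(y² + 10y) = -463
Complete the square in x and y: 7(x - 5)² + 16(y + 5)² = -463 + 175 + 400 = 112
Divide by 112: (x - 5)²/16 + (y + 5)²/7 = 1
Ellipse, center (5, -5), major axis horizontal; a² = 16, b² = 7.
a = 4. Vertices at (h ± a, k).

(1, -5) and (9, -5)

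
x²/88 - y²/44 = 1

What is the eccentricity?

e = √6/2

Center (0, 0). The positive term is the x-term, so the transverse axis is horizontal; a² = 88, b² = 44.
c² = a² + b² = 132, so c = 2√33.
e = c/a = 2√33/2√22 = √6/2.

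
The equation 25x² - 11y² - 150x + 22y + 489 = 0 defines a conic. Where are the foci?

Group the x- and y-terms: 25(x² - 6x) -11(y² - 2y) = -489
25(x - 3)² -11(y - 1)² = -489 + 225 - 11 = -275
Divide by -275: (y - 1)²/25 - (x - 3)²/11 = 1
Hyperbola, center (3, 1), transverse axis vertical; a² = 25, b² = 11.
c² = a² + b² = 25 + 11 = 36, so c = 6.
Foci lie on the vertical axis through the center: (h, k ± c).

(3, -5) and (3, 7)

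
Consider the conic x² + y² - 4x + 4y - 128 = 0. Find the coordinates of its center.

Group the x- and y-terms: (x² - 4x) + (y² + 4y) = 128
Completing the square gives (x - 2)² + (y + 2)² = 128 + 4 + 4 = 136.
So (x - 2)² + (y + 2)² = 136.
Circle centered at (2, -2) with r² = 136.

(2, -2)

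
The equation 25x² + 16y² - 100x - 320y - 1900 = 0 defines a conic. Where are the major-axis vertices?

(2, -5) and (2, 25)

Rearranging, 25(x² - 4x) + 16(y² - 20y) = 1900.
Completing the square gives 25(x - 2)² + 16(y - 10)² = 1900 + 100 + 1600 = 3600.
Dividing both sides by 3600: (x - 2)²/144 + (y - 10)²/225 = 1
Ellipse, center (2, 10), major axis vertical; a² = 225, b² = 144.
a = 15. Vertices at (h, k ± a).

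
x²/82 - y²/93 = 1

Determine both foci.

(0 - 5√7, 0) and (0 + 5√7, 0)

Center (0, 0). The positive term is the x-term, so the transverse axis is horizontal; a² = 82, b² = 93.
c² = a² + b² = 82 + 93 = 175, so c = 5√7.
Foci lie on the horizontal axis through the center: (h ± c, k).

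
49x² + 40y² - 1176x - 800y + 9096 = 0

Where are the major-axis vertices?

(12, 3) and (12, 17)

Group: 49(x² - 24x) + 40(y² - 20y) = -9096
Complete the square: 49(x - 12)² + 40(y - 10)² = -9096 + 7056 + 4000 = 1960
Divide by 1960: (x - 12)²/40 + (y - 10)²/49 = 1
Ellipse, center (12, 10), major axis vertical; a² = 49, b² = 40.
a = 7. Vertices at (h, k ± a).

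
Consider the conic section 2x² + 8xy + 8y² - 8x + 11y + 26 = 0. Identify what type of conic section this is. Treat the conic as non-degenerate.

parabola

A = 2, B = 8, C = 8.
Discriminant B² − 4AC = 8² − 4·2·8 = 0.
B² − 4AC = 0 ⇒ parabola.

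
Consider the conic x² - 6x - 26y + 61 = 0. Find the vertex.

Only x is squared. Complete the square in x: (x - 3)² = 26(y - 2).
Vertex (3, 2); 4p = 26 so p = 13/2. Opens up.

(3, 2)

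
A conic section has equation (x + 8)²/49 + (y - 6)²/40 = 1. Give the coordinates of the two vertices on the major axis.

Center (-8, 6). The larger denominator 49 sits under the x-term, so the major axis is horizontal; a² = 49, b² = 40.
a = 7. Vertices at (h ± a, k).

(-15, 6) and (-1, 6)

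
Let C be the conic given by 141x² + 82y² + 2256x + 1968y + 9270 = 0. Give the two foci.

141(x² + 16x) + 82(y² + 24y) = -9270
Complete the square in x and y: 141(x + 8)² + 82(y + 12)² = -9270 + 9024 + 11808 = 11562
Dividing both sides by 11562: (x + 8)²/82 + (y + 12)²/141 = 1
Ellipse, center (-8, -12), major axis vertical; a² = 141, b² = 82.
c² = a² - b² = 141 - 82 = 59, so c = √59.
Foci lie on the vertical axis through the center: (h, k ± c).

(-8, -12 - √59) and (-8, -12 + √59)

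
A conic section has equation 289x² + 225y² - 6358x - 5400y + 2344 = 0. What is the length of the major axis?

34

289(x² - 22x) + 225(y² - 24y) = -2344
Completing the square gives 289(x - 11)² + 225(y - 12)² = -2344 + 34969 + 32400 = 65025.
Divide by 65025: (x - 11)²/225 + (y - 12)²/289 = 1
Ellipse, center (11, 12), major axis vertical; a² = 289, b² = 225.
a² = 289 so a = 17; the major axis has length 2a = 34.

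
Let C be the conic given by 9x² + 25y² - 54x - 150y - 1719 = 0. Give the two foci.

(-9, 3) and (15, 3)

9(x² - 6x) + 25(y² - 6y) = 1719
Completing the square gives 9(x - 3)² + 25(y - 3)² = 1719 + 81 + 225 = 2025.
Dividing both sides by 2025: (x - 3)²/225 + (y - 3)²/81 = 1
Ellipse, center (3, 3), major axis horizontal; a² = 225, b² = 81.
c² = a² - b² = 225 - 81 = 144, so c = 12.
Foci lie on the horizontal axis through the center: (h ± c, k).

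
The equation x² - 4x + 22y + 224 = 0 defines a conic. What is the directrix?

Only x is squared. Complete the square in x: (x - 2)² = -22(y + 10).
Vertex (2, -10); 4p = -22 so p = -11/2. Opens down.
Directrix is the horizontal line y = k − p = -10 − (-11/2) = -9/2.

y = -9/2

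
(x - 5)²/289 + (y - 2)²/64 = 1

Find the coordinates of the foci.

Center (5, 2). The larger denominator 289 sits under the x-term, so the major axis is horizontal; a² = 289, b² = 64.
c² = a² - b² = 289 - 64 = 225, so c = 15.
Foci lie on the horizontal axis through the center: (h ± c, k).

(-10, 2) and (20, 2)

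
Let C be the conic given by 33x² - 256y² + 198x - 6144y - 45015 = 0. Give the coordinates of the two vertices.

(-19, -12) and (13, -12)

Rearranging, 33(x² + 6x) -256(y² + 24y) = 45015.
Complete the square in x and y: 33(x + 3)² -256(y + 12)² = 45015 + 297 - 36864 = 8448
Divide by 8448: (x + 3)²/256 - (y + 12)²/33 = 1
Hyperbola, center (-3, -12), transverse axis horizontal; a² = 256, b² = 33.
a = 16. Vertices at (h ± a, k).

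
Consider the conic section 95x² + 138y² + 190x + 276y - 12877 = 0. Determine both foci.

(-1 - √43, -1) and (-1 + √43, -1)

95(x² + 2x) + 138(y² + 2y) = 12877
Complete the square: 95(x + 1)² + 138(y + 1)² = 12877 + 95 + 138 = 13110
Divide by 13110: (x + 1)²/138 + (y + 1)²/95 = 1
Ellipse, center (-1, -1), major axis horizontal; a² = 138, b² = 95.
c² = a² - b² = 138 - 95 = 43, so c = √43.
Foci lie on the horizontal axis through the center: (h ± c, k).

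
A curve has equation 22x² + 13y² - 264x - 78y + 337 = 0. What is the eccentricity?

Group the x- and y-terms: 22(x² - 12x) + 13(y² - 6y) = -337
Complete the square in x and y: 22(x - 6)² + 13(y - 3)² = -337 + 792 + 117 = 572
Divide by 572: (x - 6)²/26 + (y - 3)²/44 = 1
Ellipse, center (6, 3), major axis vertical; a² = 44, b² = 26.
c² = a² - b² = 18, so c = 3√2.
e = c/a = 3√2/2√11 = 3√22/22.

e = 3√22/22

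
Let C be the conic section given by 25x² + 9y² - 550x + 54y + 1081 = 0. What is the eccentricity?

Group the x- and y-terms: 25(x² - 22x) + 9(y² + 6y) = -1081
Completing the square gives 25(x - 11)² + 9(y + 3)² = -1081 + 3025 + 81 = 2025.
Divide through by 2025 to get (x - 11)²/81 + (y + 3)²/225 = 1.
Ellipse, center (11, -3), major axis vertical; a² = 225, b² = 81.
c² = a² - b² = 144, so c = 12.
e = c/a = 12/15 = 4/5.

e = 4/5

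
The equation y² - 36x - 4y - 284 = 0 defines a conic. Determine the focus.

Only y is squared. Complete the square in y: (y - 2)² = 36(x + 8).
Vertex (-8, 2); 4p = 36 so p = 9. Opens right.
Focus is p units from the vertex along the axis: (h + p, k).

(1, 2)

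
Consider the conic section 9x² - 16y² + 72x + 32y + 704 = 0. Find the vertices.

(-4, -5) and (-4, 7)

Collect terms: 9(x² + 8x) -16(y² - 2y) = -704
Completing the square gives 9(x + 4)² -16(y - 1)² = -704 + 144 - 16 = -576.
Divide through by -576 to get (y - 1)²/36 - (x + 4)²/64 = 1.
Hyperbola, center (-4, 1), transverse axis vertical; a² = 36, b² = 64.
a = 6. Vertices at (h, k ± a).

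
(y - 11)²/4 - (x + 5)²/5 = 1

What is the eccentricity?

e = 3/2

Center (-5, 11). The positive term is the y-term, so the transverse axis is vertical; a² = 4, b² = 5.
c² = a² + b² = 9, so c = 3.
e = c/a = 3/2.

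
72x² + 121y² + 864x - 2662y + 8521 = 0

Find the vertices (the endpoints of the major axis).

(-17, 11) and (5, 11)

Rearranging, 72(x² + 12x) + 121(y² - 22y) = -8521.
Complete the square in x and y: 72(x + 6)² + 121(y - 11)² = -8521 + 2592 + 14641 = 8712
Divide by 8712: (x + 6)²/121 + (y - 11)²/72 = 1
Ellipse, center (-6, 11), major axis horizontal; a² = 121, b² = 72.
a = 11. Vertices at (h ± a, k).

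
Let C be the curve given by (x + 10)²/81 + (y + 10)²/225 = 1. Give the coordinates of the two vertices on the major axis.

Center (-10, -10). The larger denominator 225 sits under the y-term, so the major axis is vertical; a² = 225, b² = 81.
a = 15. Vertices at (h, k ± a).

(-10, -25) and (-10, 5)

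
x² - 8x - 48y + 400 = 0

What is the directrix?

Only x is squared. Complete the square in x: (x - 4)² = 48(y - 8).
Vertex (4, 8); 4p = 48 so p = 12. Opens up.
Directrix is the horizontal line y = k − p = 8 − (12) = -4.

y = -4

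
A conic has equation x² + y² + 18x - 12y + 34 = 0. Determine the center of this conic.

Group: (x² + 18x) + (y² - 12y) = -34
Completing the square gives (x + 9)² + (y - 6)² = -34 + 81 + 36 = 83.
So (x + 9)² + (y - 6)² = 83.
Circle centered at (-9, 6) with r² = 83.

(-9, 6)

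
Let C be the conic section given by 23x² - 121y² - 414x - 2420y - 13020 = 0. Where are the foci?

(-3, -10) and (21, -10)

Rearranging, 23(x² - 18x) -121(y² + 20y) = 13020.
23(x - 9)² -121(y + 10)² = 13020 + 1863 - 12100 = 2783
Divide through by 2783 to get (x - 9)²/121 - (y + 10)²/23 = 1.
Hyperbola, center (9, -10), transverse axis horizontal; a² = 121, b² = 23.
c² = a² + b² = 121 + 23 = 144, so c = 12.
Foci lie on the horizontal axis through the center: (h ± c, k).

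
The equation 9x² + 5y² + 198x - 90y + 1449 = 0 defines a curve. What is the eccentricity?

Group: 9(x² + 22x) + 5(y² - 18y) = -1449
9(x + 11)² + 5(y - 9)² = -1449 + 1089 + 405 = 45
Dividing both sides by 45: (x + 11)²/5 + (y - 9)²/9 = 1
Ellipse, center (-11, 9), major axis vertical; a² = 9, b² = 5.
c² = a² - b² = 4, so c = 2.
e = c/a = 2/3.

e = 2/3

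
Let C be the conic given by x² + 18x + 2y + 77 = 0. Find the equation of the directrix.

Only x is squared. Complete the square in x: (x + 9)² = -2(y - 2).
Vertex (-9, 2); 4p = -2 so p = -1/2. Opens down.
Directrix is the horizontal line y = k − p = 2 − (-1/2) = 5/2.

y = 5/2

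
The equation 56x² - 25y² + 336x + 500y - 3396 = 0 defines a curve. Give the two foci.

Group: 56(x² + 6x) -25(y² - 20y) = 3396
56(x + 3)² -25(y - 10)² = 3396 + 504 - 2500 = 1400
Dividing both sides by 1400: (x + 3)²/25 - (y - 10)²/56 = 1
Hyperbola, center (-3, 10), transverse axis horizontal; a² = 25, b² = 56.
c² = a² + b² = 25 + 56 = 81, so c = 9.
Foci lie on the horizontal axis through the center: (h ± c, k).

(-12, 10) and (6, 10)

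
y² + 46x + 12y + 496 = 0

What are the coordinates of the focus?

Only y is squared. Complete the square in y: (y + 6)² = -46(x + 10).
Vertex (-10, -6); 4p = -46 so p = -23/2. Opens left.
Focus is p units from the vertex along the axis: (h + p, k).

(-43/2, -6)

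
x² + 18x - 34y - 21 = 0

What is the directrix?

y = -23/2

Only x is squared. Complete the square in x: (x + 9)² = 34(y + 3).
Vertex (-9, -3); 4p = 34 so p = 17/2. Opens up.
Directrix is the horizontal line y = k − p = -3 − (17/2) = -23/2.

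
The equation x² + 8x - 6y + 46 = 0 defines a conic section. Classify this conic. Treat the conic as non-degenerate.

parabola

No xy term. Coefficients of x² and y² are A = 1, C = 0.
Exactly one squared variable ⇒ parabola.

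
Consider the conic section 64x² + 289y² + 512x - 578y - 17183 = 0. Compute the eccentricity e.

e = 15/17

Collect terms: 64(x² + 8x) + 289(y² - 2y) = 17183
Complete the square: 64(x + 4)² + 289(y - 1)² = 17183 + 1024 + 289 = 18496
Dividing both sides by 18496: (x + 4)²/289 + (y - 1)²/64 = 1
Ellipse, center (-4, 1), major axis horizontal; a² = 289, b² = 64.
c² = a² - b² = 225, so c = 15.
e = c/a = 15/17.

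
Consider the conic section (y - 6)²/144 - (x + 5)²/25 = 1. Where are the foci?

(-5, -7) and (-5, 19)

Center (-5, 6). The positive term is the y-term, so the transverse axis is vertical; a² = 144, b² = 25.
c² = a² + b² = 144 + 25 = 169, so c = 13.
Foci lie on the vertical axis through the center: (h, k ± c).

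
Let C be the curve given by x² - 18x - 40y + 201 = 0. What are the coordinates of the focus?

Only x is squared. Complete the square in x: (x - 9)² = 40(y - 3).
Vertex (9, 3); 4p = 40 so p = 10. Opens up.
Focus is p units from the vertex along the axis: (h, k + p).

(9, 13)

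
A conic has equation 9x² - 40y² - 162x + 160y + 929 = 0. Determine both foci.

(9, -5) and (9, 9)

Collect terms: 9(x² - 18x) -40(y² - 4y) = -929
9(x - 9)² -40(y - 2)² = -929 + 729 - 160 = -360
Divide through by -360 to get (y - 2)²/9 - (x - 9)²/40 = 1.
Hyperbola, center (9, 2), transverse axis vertical; a² = 9, b² = 40.
c² = a² + b² = 9 + 40 = 49, so c = 7.
Foci lie on the vertical axis through the center: (h, k ± c).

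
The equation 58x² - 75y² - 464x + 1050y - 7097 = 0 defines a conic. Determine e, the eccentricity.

Rearranging, 58(x² - 8x) -75(y² - 14y) = 7097.
58(x - 4)² -75(y - 7)² = 7097 + 928 - 3675 = 4350
Dividing both sides by 4350: (x - 4)²/75 - (y - 7)²/58 = 1
Hyperbola, center (4, 7), transverse axis horizontal; a² = 75, b² = 58.
c² = a² + b² = 133, so c = √133.
e = c/a = √133/5√3 = √399/15.

e = √399/15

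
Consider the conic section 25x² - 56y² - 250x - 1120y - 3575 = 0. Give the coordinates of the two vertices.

(5, -15) and (5, -5)

Collect terms: 25(x² - 10x) -56(y² + 20y) = 3575
Complete the square in x and y: 25(x - 5)² -56(y + 10)² = 3575 + 625 - 5600 = -1400
Divide through by -1400 to get (y + 10)²/25 - (x - 5)²/56 = 1.
Hyperbola, center (5, -10), transverse axis vertical; a² = 25, b² = 56.
a = 5. Vertices at (h, k ± a).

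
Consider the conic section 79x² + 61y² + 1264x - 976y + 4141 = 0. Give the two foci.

Rearranging, 79(x² + 16x) + 61(y² - 16y) = -4141.
79(x + 8)² + 61(y - 8)² = -4141 + 5056 + 3904 = 4819
Divide by 4819: (x + 8)²/61 + (y - 8)²/79 = 1
Ellipse, center (-8, 8), major axis vertical; a² = 79, b² = 61.
c² = a² - b² = 79 - 61 = 18, so c = 3√2.
Foci lie on the vertical axis through the center: (h, k ± c).

(-8, 8 - 3√2) and (-8, 8 + 3√2)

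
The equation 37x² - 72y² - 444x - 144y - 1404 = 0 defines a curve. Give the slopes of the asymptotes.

Group: 37(x² - 12x) -72(y² + 2y) = 1404
37(x - 6)² -72(y + 1)² = 1404 + 1332 - 72 = 2664
Divide through by 2664 to get (x - 6)²/72 - (y + 1)²/37 = 1.
Hyperbola, center (6, -1), transverse axis horizontal; a² = 72, b² = 37.
For a horizontal hyperbola the asymptotes have slope ±b/a.
Here that is ±√37/6√2 = ±√74/12.

√74/12 and -√74/12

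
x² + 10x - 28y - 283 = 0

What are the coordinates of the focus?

(-5, -4)

Only x is squared. Complete the square in x: (x + 5)² = 28(y + 11).
Vertex (-5, -11); 4p = 28 so p = 7. Opens up.
Focus is p units from the vertex along the axis: (h, k + p).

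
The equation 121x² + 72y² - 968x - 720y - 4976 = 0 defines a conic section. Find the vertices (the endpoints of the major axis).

Group: 121(x² - 8x) + 72(y² - 10y) = 4976
Complete the square: 121(x - 4)² + 72(y - 5)² = 4976 + 1936 + 1800 = 8712
Divide by 8712: (x - 4)²/72 + (y - 5)²/121 = 1
Ellipse, center (4, 5), major axis vertical; a² = 121, b² = 72.
a = 11. Vertices at (h, k ± a).

(4, -6) and (4, 16)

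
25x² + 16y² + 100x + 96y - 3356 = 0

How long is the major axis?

30

Group: 25(x² + 4x) + 16(y² + 6y) = 3356
25(x + 2)² + 16(y + 3)² = 3356 + 100 + 144 = 3600
Dividing both sides by 3600: (x + 2)²/144 + (y + 3)²/225 = 1
Ellipse, center (-2, -3), major axis vertical; a² = 225, b² = 144.
a² = 225 so a = 15; the major axis has length 2a = 30.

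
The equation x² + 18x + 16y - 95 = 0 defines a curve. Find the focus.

Only x is squared. Complete the square in x: (x + 9)² = -16(y - 11).
Vertex (-9, 11); 4p = -16 so p = -4. Opens down.
Focus is p units from the vertex along the axis: (h, k + p).

(-9, 7)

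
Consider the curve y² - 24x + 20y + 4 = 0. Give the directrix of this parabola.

Only y is squared. Complete the square in y: (y + 10)² = 24(x + 4).
Vertex (-4, -10); 4p = 24 so p = 6. Opens right.
Directrix is the vertical line x = h − p = -4 − (6) = -10.

x = -10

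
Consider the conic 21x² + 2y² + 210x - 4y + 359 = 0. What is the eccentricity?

e = √399/21

21(x² + 10x) + 2(y² - 2y) = -359
Complete the square in x and y: 21(x + 5)² + 2(y - 1)² = -359 + 525 + 2 = 168
Dividing both sides by 168: (x + 5)²/8 + (y - 1)²/84 = 1
Ellipse, center (-5, 1), major axis vertical; a² = 84, b² = 8.
c² = a² - b² = 76, so c = 2√19.
e = c/a = 2√19/2√21 = √399/21.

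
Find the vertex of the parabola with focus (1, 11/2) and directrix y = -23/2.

(1, -3)

The vertex is the midpoint between the focus and the directrix along the axis of symmetry.
Axis is vertical (directrix is horizontal). Vertex y-coordinate = (11/2 + (-23/2))/2 = -3; x-coordinate = 1.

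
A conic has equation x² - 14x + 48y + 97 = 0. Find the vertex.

(7, -1)

Only x is squared. Complete the square in x: (x - 7)² = -48(y + 1).
Vertex (7, -1); 4p = -48 so p = -12. Opens down.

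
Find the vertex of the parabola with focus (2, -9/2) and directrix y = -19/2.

(2, -7)

The vertex is the midpoint between the focus and the directrix along the axis of symmetry.
Axis is vertical (directrix is horizontal). Vertex y-coordinate = (-9/2 + (-19/2))/2 = -7; x-coordinate = 2.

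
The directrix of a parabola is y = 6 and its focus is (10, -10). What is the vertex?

(10, -2)

The vertex is the midpoint between the focus and the directrix along the axis of symmetry.
Axis is vertical (directrix is horizontal). Vertex y-coordinate = (-10 + 6)/2 = -2; x-coordinate = 10.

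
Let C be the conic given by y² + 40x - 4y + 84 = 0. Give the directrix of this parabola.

Only y is squared. Complete the square in y: (y - 2)² = -40(x + 2).
Vertex (-2, 2); 4p = -40 so p = -10. Opens left.
Directrix is the vertical line x = h − p = -2 − (-10) = 8.

x = 8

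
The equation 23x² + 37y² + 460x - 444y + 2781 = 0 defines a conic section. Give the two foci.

(-10 - √14, 6) and (-10 + √14, 6)

Group: 23(x² + 20x) + 37(y² - 12y) = -2781
Complete the square in x and y: 23(x + 10)² + 37(y - 6)² = -2781 + 2300 + 1332 = 851
Dividing both sides by 851: (x + 10)²/37 + (y - 6)²/23 = 1
Ellipse, center (-10, 6), major axis horizontal; a² = 37, b² = 23.
c² = a² - b² = 37 - 23 = 14, so c = √14.
Foci lie on the horizontal axis through the center: (h ± c, k).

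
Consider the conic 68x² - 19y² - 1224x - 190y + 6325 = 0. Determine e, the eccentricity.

e = √1479/34

68(x² - 18x) -19(y² + 10y) = -6325
Complete the square: 68(x - 9)² -19(y + 5)² = -6325 + 5508 - 475 = -1292
Dividing both sides by -1292: (y + 5)²/68 - (x - 9)²/19 = 1
Hyperbola, center (9, -5), transverse axis vertical; a² = 68, b² = 19.
c² = a² + b² = 87, so c = √87.
e = c/a = √87/2√17 = √1479/34.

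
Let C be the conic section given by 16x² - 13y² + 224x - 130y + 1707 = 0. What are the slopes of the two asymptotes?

Collect terms: 16(x² + 14x) -13(y² + 10y) = -1707
Complete the square in x and y: 16(x + 7)² -13(y + 5)² = -1707 + 784 - 325 = -1248
Dividing both sides by -1248: (y + 5)²/96 - (x + 7)²/78 = 1
Hyperbola, center (-7, -5), transverse axis vertical; a² = 96, b² = 78.
For a vertical hyperbola the asymptotes have slope ±a/b.
Here that is ±4√6/√78 = ±4√13/13.

4√13/13 and -4√13/13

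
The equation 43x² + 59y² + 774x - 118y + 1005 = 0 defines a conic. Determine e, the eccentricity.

e = 4√59/59

Collect terms: 43(x² + 18x) + 59(y² - 2y) = -1005
Completing the square gives 43(x + 9)² + 59(y - 1)² = -1005 + 3483 + 59 = 2537.
Divide by 2537: (x + 9)²/59 + (y - 1)²/43 = 1
Ellipse, center (-9, 1), major axis horizontal; a² = 59, b² = 43.
c² = a² - b² = 16, so c = 4.
e = c/a = 4/√59 = 4√59/59.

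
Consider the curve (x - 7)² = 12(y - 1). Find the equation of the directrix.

y = -2

Vertex (7, 1); 4p = 12 so p = 3. Opens up.
Directrix is the horizontal line y = k − p = 1 − (3) = -2.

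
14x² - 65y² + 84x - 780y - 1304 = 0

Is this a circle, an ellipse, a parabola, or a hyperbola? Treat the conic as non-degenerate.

hyperbola

No xy term. Coefficients of x² and y² are A = 14, C = -65.
A and C have opposite signs ⇒ hyperbola.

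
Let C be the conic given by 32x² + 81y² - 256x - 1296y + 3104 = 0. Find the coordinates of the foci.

(-3, 8) and (11, 8)

32(x² - 8x) + 81(y² - 16y) = -3104
Completing the square gives 32(x - 4)² + 81(y - 8)² = -3104 + 512 + 5184 = 2592.
Dividing both sides by 2592: (x - 4)²/81 + (y - 8)²/32 = 1
Ellipse, center (4, 8), major axis horizontal; a² = 81, b² = 32.
c² = a² - b² = 81 - 32 = 49, so c = 7.
Foci lie on the horizontal axis through the center: (h ± c, k).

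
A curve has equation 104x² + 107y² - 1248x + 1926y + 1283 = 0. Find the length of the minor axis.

4√26

Rearranging, 104(x² - 12x) + 107(y² + 18y) = -1283.
Complete the square: 104(x - 6)² + 107(y + 9)² = -1283 + 3744 + 8667 = 11128
Divide by 11128: (x - 6)²/107 + (y + 9)²/104 = 1
Ellipse, center (6, -9), major axis horizontal; a² = 107, b² = 104.
b² = 104 so b = 2√26; the minor axis has length 2b = 4√26.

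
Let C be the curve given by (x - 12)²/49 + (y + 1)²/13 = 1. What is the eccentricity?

Center (12, -1). The larger denominator 49 sits under the x-term, so the major axis is horizontal; a² = 49, b² = 13.
c² = a² - b² = 36, so c = 6.
e = c/a = 6/7.

e = 6/7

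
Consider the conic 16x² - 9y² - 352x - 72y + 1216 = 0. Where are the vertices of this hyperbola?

(5, -4) and (17, -4)

16(x² - 22x) -9(y² + 8y) = -1216
16(x - 11)² -9(y + 4)² = -1216 + 1936 - 144 = 576
Divide through by 576 to get (x - 11)²/36 - (y + 4)²/64 = 1.
Hyperbola, center (11, -4), transverse axis horizontal; a² = 36, b² = 64.
a = 6. Vertices at (h ± a, k).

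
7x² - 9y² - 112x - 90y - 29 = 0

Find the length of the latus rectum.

Group the x- and y-terms: 7(x² - 16x) -9(y² + 10y) = 29
Complete the square: 7(x - 8)² -9(y + 5)² = 29 + 448 - 225 = 252
Dividing both sides by 252: (x - 8)²/36 - (y + 5)²/28 = 1
Hyperbola, center (8, -5), transverse axis horizontal; a² = 36, b² = 28.
Latus rectum length = 2b²/a = 2·28/6 = 28/3.

28/3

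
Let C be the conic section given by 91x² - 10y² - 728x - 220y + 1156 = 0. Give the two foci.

Collect terms: 91(x² - 8x) -10(y² + 22y) = -1156
91(x - 4)² -10(y + 11)² = -1156 + 1456 - 1210 = -910
Divide through by -910 to get (y + 11)²/91 - (x - 4)²/10 = 1.
Hyperbola, center (4, -11), transverse axis vertical; a² = 91, b² = 10.
c² = a² + b² = 91 + 10 = 101, so c = √101.
Foci lie on the vertical axis through the center: (h, k ± c).

(4, -11 - √101) and (4, -11 + √101)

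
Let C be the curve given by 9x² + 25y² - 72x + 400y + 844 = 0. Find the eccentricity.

e = 4/5

Group the x- and y-terms: 9(x² - 8x) + 25(y² + 16y) = -844
9(x - 4)² + 25(y + 8)² = -844 + 144 + 1600 = 900
Divide by 900: (x - 4)²/100 + (y + 8)²/36 = 1
Ellipse, center (4, -8), major axis horizontal; a² = 100, b² = 36.
c² = a² - b² = 64, so c = 8.
e = c/a = 8/10 = 4/5.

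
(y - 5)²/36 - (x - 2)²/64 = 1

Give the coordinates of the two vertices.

Center (2, 5). The positive term is the y-term, so the transverse axis is vertical; a² = 36, b² = 64.
a = 6. Vertices at (h, k ± a).

(2, -1) and (2, 11)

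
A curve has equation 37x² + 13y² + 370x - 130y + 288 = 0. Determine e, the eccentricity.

37(x² + 10x) + 13(y² - 10y) = -288
37(x + 5)² + 13(y - 5)² = -288 + 925 + 325 = 962
Divide by 962: (x + 5)²/26 + (y - 5)²/74 = 1
Ellipse, center (-5, 5), major axis vertical; a² = 74, b² = 26.
c² = a² - b² = 48, so c = 4√3.
e = c/a = 4√3/√74 = 2√222/37.

e = 2√222/37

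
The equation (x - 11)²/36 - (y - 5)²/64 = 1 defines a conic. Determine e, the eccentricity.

Center (11, 5). The positive term is the x-term, so the transverse axis is horizontal; a² = 36, b² = 64.
c² = a² + b² = 100, so c = 10.
e = c/a = 10/6 = 5/3.

e = 5/3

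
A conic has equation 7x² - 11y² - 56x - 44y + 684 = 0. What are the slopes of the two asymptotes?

√77/11 and -√77/11

7(x² - 8x) -11(y² + 4y) = -684
Complete the square in x and y: 7(x - 4)² -11(y + 2)² = -684 + 112 - 44 = -616
Divide by -616: (y + 2)²/56 - (x - 4)²/88 = 1
Hyperbola, center (4, -2), transverse axis vertical; a² = 56, b² = 88.
For a vertical hyperbola the asymptotes have slope ±a/b.
Here that is ±2√14/2√22 = ±√77/11.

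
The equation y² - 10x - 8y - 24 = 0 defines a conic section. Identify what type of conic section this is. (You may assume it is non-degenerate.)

parabola

No xy term. Coefficients of x² and y² are A = 0, C = 1.
Exactly one squared variable ⇒ parabola.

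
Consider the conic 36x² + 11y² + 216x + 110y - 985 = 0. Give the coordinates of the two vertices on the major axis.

Rearranging, 36(x² + 6x) + 11(y² + 10y) = 985.
36(x + 3)² + 11(y + 5)² = 985 + 324 + 275 = 1584
Dividing both sides by 1584: (x + 3)²/44 + (y + 5)²/144 = 1
Ellipse, center (-3, -5), major axis vertical; a² = 144, b² = 44.
a = 12. Vertices at (h, k ± a).

(-3, -17) and (-3, 7)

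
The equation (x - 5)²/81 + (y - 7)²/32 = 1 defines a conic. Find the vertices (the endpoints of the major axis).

(-4, 7) and (14, 7)

Center (5, 7). The larger denominator 81 sits under the x-term, so the major axis is horizontal; a² = 81, b² = 32.
a = 9. Vertices at (h ± a, k).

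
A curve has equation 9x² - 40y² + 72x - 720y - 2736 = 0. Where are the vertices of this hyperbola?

(-4, -12) and (-4, -6)

9(x² + 8x) -40(y² + 18y) = 2736
Completing the square gives 9(x + 4)² -40(y + 9)² = 2736 + 144 - 3240 = -360.
Dividing both sides by -360: (y + 9)²/9 - (x + 4)²/40 = 1
Hyperbola, center (-4, -9), transverse axis vertical; a² = 9, b² = 40.
a = 3. Vertices at (h, k ± a).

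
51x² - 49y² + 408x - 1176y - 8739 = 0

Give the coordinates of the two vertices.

(-11, -12) and (3, -12)

Collect terms: 51(x² + 8x) -49(y² + 24y) = 8739
Complete the square in x and y: 51(x + 4)² -49(y + 12)² = 8739 + 816 - 7056 = 2499
Divide by 2499: (x + 4)²/49 - (y + 12)²/51 = 1
Hyperbola, center (-4, -12), transverse axis horizontal; a² = 49, b² = 51.
a = 7. Vertices at (h ± a, k).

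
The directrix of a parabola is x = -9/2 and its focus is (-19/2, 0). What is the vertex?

The vertex is the midpoint between the focus and the directrix along the axis of symmetry.
Axis is horizontal (directrix is vertical). Vertex x-coordinate = (-19/2 + (-9/2))/2 = -7; y-coordinate = 0.

(-7, 0)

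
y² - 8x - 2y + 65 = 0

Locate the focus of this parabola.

(10, 1)

Only y is squared. Complete the square in y: (y - 1)² = 8(x - 8).
Vertex (8, 1); 4p = 8 so p = 2. Opens right.
Focus is p units from the vertex along the axis: (h + p, k).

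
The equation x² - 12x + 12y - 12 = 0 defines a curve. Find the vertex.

Only x is squared. Complete the square in x: (x - 6)² = -12(y - 4).
Vertex (6, 4); 4p = -12 so p = -3. Opens down.

(6, 4)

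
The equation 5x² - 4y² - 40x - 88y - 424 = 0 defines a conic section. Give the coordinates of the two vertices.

(2, -11) and (6, -11)

Collect terms: 5(x² - 8x) -4(y² + 22y) = 424
5(x - 4)² -4(y + 11)² = 424 + 80 - 484 = 20
Divide by 20: (x - 4)²/4 - (y + 11)²/5 = 1
Hyperbola, center (4, -11), transverse axis horizontal; a² = 4, b² = 5.
a = 2. Vertices at (h ± a, k).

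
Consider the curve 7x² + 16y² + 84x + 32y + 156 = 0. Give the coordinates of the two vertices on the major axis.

7(x² + 12x) + 16(y² + 2y) = -156
Complete the square in x and y: 7(x + 6)² + 16(y + 1)² = -156 + 252 + 16 = 112
Dividing both sides by 112: (x + 6)²/16 + (y + 1)²/7 = 1
Ellipse, center (-6, -1), major axis horizontal; a² = 16, b² = 7.
a = 4. Vertices at (h ± a, k).

(-10, -1) and (-2, -1)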